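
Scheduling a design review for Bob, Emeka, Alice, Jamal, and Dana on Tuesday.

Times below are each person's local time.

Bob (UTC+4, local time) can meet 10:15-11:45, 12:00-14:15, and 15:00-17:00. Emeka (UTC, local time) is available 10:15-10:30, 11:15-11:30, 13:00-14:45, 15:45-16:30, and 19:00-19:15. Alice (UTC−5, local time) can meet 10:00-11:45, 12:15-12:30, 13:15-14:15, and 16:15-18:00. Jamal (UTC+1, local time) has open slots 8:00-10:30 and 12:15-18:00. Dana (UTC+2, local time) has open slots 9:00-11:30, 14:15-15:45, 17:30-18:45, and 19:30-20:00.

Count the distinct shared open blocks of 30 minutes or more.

0

Bob → UTC: 06:15–07:45, 08:00–10:15, 11:00–13:00.
Emeka → UTC: 10:15–10:30, 11:15–11:30, 13:00–14:45, 15:45–16:30, 19:00–19:15.
Alice → UTC: 15:00–16:45, 17:15–17:30, 18:15–19:15, 21:15–23:00.
Jamal → UTC: 07:00–09:30, 11:15–17:00.
Dana → UTC: 07:00–09:30, 12:15–13:45, 15:30–16:45, 17:30–18:00.
Bob ∩ Emeka: 11:15–11:30.
Bob ∩ Emeka ∩ Alice: (none).
Bob ∩ Emeka ∩ Alice ∩ Jamal: (none).
Bob ∩ Emeka ∩ Alice ∩ Jamal ∩ Dana: (none).
Windows ≥ 30 min: (none).
That's 0 windows.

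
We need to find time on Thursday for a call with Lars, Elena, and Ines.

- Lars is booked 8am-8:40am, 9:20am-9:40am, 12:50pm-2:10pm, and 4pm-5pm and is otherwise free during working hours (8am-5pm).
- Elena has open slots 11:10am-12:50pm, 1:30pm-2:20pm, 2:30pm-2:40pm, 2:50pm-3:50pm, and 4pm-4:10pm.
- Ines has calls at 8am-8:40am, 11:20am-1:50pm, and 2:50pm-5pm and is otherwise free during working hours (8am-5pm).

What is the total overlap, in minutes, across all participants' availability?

Lars free within 08:00–17:00: 08:40–09:20, 09:40–12:50, 14:10–16:00.
Ines free within 08:00–17:00: 08:40–11:20, 13:50–14:50.
Lars ∩ Elena: 11:10–12:50, 14:10–14:20, 14:30–14:40, 14:50–15:50.
Lars ∩ Elena ∩ Ines: 11:10–11:20, 14:10–14:20, 14:30–14:40.
Total common minutes: 10 + 10 + 10 = 30.

30 minutes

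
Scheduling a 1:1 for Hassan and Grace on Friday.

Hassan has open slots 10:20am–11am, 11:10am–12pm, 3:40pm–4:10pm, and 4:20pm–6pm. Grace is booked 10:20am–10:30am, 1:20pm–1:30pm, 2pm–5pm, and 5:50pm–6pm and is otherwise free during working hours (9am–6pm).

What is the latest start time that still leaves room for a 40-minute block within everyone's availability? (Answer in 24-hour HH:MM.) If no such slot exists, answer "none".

Grace free within 09:00–18:00: 09:00–10:20, 10:30–13:20, 13:30–14:00, 17:00–17:50.
Hassan ∩ Grace: 10:30–11:00, 11:10–12:00, 17:00–17:50.
Windows ≥ 40 min: 11:10–12:00, 17:00–17:50.
Latest start in the last window 17:00–17:50 is 17:50 − 40 min = 17:10.

17:10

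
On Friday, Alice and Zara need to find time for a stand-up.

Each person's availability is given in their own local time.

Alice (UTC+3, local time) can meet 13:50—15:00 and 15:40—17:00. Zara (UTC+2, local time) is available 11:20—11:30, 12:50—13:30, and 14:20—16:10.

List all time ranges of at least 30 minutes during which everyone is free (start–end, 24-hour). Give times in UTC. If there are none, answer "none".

Alice → UTC: 10:50–12:00, 12:40–14:00.
Zara → UTC: 09:20–09:30, 10:50–11:30, 12:20–14:10.
Alice ∩ Zara: 10:50–11:30, 12:40–14:00.
Windows ≥ 30 min: 10:50–11:30, 12:40–14:00.

10:50–11:30, 12:40–14:00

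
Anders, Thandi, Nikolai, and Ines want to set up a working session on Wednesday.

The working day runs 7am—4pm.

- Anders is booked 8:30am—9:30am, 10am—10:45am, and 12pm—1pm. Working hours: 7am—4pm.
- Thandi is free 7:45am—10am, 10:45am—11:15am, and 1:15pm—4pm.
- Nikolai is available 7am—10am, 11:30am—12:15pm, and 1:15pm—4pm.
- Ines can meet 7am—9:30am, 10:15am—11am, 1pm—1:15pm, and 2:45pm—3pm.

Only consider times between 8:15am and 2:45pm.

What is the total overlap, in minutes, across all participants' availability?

Anders free within 07:00–16:00: 07:00–08:30, 09:30–10:00, 10:45–12:00, 13:00–16:00.
Anders ∩ Thandi: 07:45–08:30, 09:30–10:00, 10:45–11:15, 13:15–16:00.
Anders ∩ Thandi ∩ Nikolai: 07:45–08:30, 09:30–10:00, 13:15–16:00.
Anders ∩ Thandi ∩ Nikolai ∩ Ines: 07:45–08:30, 14:45–15:00.
Restricted to 08:15–14:45: 08:15–08:30.
Total common minutes: 15.

15 minutes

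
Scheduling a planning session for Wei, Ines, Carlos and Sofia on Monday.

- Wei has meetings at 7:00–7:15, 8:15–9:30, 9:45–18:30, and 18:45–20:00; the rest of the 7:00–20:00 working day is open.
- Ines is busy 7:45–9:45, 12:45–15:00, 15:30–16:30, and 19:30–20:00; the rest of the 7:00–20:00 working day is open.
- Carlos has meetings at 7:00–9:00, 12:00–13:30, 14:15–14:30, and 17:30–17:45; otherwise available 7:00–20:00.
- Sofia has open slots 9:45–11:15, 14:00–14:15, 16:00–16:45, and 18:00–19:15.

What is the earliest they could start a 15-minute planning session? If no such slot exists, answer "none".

Wei free within 07:00–20:00: 07:15–08:15, 09:30–09:45, 18:30–18:45.
Ines free within 07:00–20:00: 07:00–07:45, 09:45–12:45, 15:00–15:30, 16:30–19:30.
Carlos free within 07:00–20:00: 09:00–12:00, 13:30–14:15, 14:30–17:30, 17:45–20:00.
Wei ∩ Ines: 07:15–07:45, 18:30–18:45.
Wei ∩ Ines ∩ Carlos: 18:30–18:45.
Wei ∩ Ines ∩ Carlos ∩ Sofia: 18:30–18:45.
Windows ≥ 15 min: 18:30–18:45.
Earliest such window starts at 18:30.

18:30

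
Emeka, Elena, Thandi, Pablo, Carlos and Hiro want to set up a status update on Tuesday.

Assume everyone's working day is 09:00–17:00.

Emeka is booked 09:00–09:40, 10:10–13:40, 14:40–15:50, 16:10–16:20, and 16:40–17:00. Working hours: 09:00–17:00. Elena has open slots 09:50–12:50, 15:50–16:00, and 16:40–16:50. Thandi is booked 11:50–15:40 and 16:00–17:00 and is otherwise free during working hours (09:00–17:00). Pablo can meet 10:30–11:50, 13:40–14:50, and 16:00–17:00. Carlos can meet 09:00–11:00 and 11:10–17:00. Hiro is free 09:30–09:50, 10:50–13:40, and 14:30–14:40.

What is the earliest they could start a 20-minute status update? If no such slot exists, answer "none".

none

Emeka free within 09:00–17:00: 09:40–10:10, 13:40–14:40, 15:50–16:10, 16:20–16:40.
Thandi free within 09:00–17:00: 09:00–11:50, 15:40–16:00.
Emeka ∩ Elena: 09:50–10:10, 15:50–16:00.
Emeka ∩ Elena ∩ Thandi: 09:50–10:10, 15:50–16:00.
Emeka ∩ Elena ∩ Thandi ∩ Pablo: (none).
Emeka ∩ Elena ∩ Thandi ∩ Pablo ∩ Carlos: (none).
Emeka ∩ Elena ∩ Thandi ∩ Pablo ∩ Carlos ∩ Hiro: (none).
Windows ≥ 20 min: (none).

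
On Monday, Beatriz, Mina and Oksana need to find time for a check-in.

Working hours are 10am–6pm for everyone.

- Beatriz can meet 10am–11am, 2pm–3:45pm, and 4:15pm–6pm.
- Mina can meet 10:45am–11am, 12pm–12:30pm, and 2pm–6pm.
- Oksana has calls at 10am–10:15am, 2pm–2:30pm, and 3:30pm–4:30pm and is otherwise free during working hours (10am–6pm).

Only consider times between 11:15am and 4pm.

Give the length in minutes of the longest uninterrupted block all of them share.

Oksana free within 10:00–18:00: 10:15–14:00, 14:30–15:30, 16:30–18:00.
Beatriz ∩ Mina: 10:45–11:00, 14:00–15:45, 16:15–18:00.
Beatriz ∩ Mina ∩ Oksana: 10:45–11:00, 14:30–15:30, 16:30–18:00.
Restricted to 11:15–16:00: 14:30–15:30.
Single common window of 60 minutes.

60 minutes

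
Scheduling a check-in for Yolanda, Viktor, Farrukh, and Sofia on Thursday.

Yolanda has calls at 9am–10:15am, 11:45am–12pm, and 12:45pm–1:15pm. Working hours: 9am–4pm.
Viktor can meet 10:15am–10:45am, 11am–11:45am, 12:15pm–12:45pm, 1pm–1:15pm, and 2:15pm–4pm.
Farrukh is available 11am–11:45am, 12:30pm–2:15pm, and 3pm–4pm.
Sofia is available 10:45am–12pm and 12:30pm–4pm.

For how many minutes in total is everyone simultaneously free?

120 minutes

Yolanda free within 09:00–16:00: 10:15–11:45, 12:00–12:45, 13:15–16:00.
Yolanda ∩ Viktor: 10:15–10:45, 11:00–11:45, 12:15–12:45, 14:15–16:00.
Yolanda ∩ Viktor ∩ Farrukh: 11:00–11:45, 12:30–12:45, 15:00–16:00.
Yolanda ∩ Viktor ∩ Farrukh ∩ Sofia: 11:00–11:45, 12:30–12:45, 15:00–16:00.
Total common minutes: 45 + 15 + 60 = 120.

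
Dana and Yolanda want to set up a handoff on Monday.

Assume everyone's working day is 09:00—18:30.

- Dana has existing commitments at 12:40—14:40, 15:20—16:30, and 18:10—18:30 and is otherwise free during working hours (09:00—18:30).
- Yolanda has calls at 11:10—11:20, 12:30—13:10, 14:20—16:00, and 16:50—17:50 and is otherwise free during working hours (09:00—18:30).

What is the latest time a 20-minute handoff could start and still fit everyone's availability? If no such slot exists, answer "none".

Dana free within 09:00–18:30: 09:00–12:40, 14:40–15:20, 16:30–18:10.
Yolanda free within 09:00–18:30: 09:00–11:10, 11:20–12:30, 13:10–14:20, 16:00–16:50, 17:50–18:30.
Dana ∩ Yolanda: 09:00–11:10, 11:20–12:30, 16:30–16:50, 17:50–18:10.
Windows ≥ 20 min: 09:00–11:10, 11:20–12:30, 16:30–16:50, 17:50–18:10.
Latest start in the last window 17:50–18:10 is 18:10 − 20 min = 17:50.

17:50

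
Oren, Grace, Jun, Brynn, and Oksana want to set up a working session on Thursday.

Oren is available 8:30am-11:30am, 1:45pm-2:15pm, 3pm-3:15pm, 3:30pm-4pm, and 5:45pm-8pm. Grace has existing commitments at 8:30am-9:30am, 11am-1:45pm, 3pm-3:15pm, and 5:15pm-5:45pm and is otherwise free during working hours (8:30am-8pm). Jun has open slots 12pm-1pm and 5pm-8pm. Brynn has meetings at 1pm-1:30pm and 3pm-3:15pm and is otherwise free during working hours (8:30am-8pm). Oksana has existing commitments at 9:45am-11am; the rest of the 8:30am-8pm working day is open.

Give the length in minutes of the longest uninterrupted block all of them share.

Grace free within 08:30–20:00: 09:30–11:00, 13:45–15:00, 15:15–17:15, 17:45–20:00.
Brynn free within 08:30–20:00: 08:30–13:00, 13:30–15:00, 15:15–20:00.
Oksana free within 08:30–20:00: 08:30–09:45, 11:00–20:00.
Oren ∩ Grace: 09:30–11:00, 13:45–14:15, 15:30–16:00, 17:45–20:00.
Oren ∩ Grace ∩ Jun: 17:45–20:00.
Oren ∩ Grace ∩ Jun ∩ Brynn: 17:45–20:00.
Oren ∩ Grace ∩ Jun ∩ Brynn ∩ Oksana: 17:45–20:00.
Single common window of 135 minutes.

135 minutes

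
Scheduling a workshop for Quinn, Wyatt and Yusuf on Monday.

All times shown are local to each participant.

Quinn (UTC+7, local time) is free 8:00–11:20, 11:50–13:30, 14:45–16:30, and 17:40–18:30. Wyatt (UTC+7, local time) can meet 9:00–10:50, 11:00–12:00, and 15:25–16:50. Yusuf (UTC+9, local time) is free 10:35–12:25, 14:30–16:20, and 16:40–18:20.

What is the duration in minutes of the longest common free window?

Quinn → UTC: 01:00–04:20, 04:50–06:30, 07:45–09:30, 10:40–11:30.
Wyatt → UTC: 02:00–03:50, 04:00–05:00, 08:25–09:50.
Yusuf → UTC: 01:35–03:25, 05:30–07:20, 07:40–09:20.
Quinn ∩ Wyatt: 02:00–03:50, 04:00–04:20, 04:50–05:00, 08:25–09:30.
Quinn ∩ Wyatt ∩ Yusuf: 02:00–03:25, 08:25–09:20.
Common window lengths: 85, 55 min; longest is 85.

85 minutes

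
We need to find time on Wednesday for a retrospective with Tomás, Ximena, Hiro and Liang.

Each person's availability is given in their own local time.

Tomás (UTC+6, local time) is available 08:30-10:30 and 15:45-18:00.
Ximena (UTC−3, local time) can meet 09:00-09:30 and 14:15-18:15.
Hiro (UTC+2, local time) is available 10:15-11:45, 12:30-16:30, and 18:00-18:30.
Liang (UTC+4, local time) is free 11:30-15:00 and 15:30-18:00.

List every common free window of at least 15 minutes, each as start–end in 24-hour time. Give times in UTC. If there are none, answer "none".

none

Tomás → UTC: 02:30–04:30, 09:45–12:00.
Ximena → UTC: 12:00–12:30, 17:15–21:15.
Hiro → UTC: 08:15–09:45, 10:30–14:30, 16:00–16:30.
Liang → UTC: 07:30–11:00, 11:30–14:00.
Tomás ∩ Ximena: (none).
Tomás ∩ Ximena ∩ Hiro: (none).
Tomás ∩ Ximena ∩ Hiro ∩ Liang: (none).
Windows ≥ 15 min: (none).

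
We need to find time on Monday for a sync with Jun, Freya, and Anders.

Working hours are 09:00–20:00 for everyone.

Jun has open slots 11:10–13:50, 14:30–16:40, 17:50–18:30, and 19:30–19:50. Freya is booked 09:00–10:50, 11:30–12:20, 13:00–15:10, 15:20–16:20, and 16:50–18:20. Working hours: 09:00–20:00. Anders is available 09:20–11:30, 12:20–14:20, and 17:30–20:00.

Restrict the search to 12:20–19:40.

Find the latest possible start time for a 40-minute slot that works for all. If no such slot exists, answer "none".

Freya free within 09:00–20:00: 10:50–11:30, 12:20–13:00, 15:10–15:20, 16:20–16:50, 18:20–20:00.
Jun ∩ Freya: 11:10–11:30, 12:20–13:00, 15:10–15:20, 16:20–16:40, 18:20–18:30, 19:30–19:50.
Jun ∩ Freya ∩ Anders: 11:10–11:30, 12:20–13:00, 18:20–18:30, 19:30–19:50.
Restricted to 12:20–19:40: 12:20–13:00, 18:20–18:30, 19:30–19:40.
Windows ≥ 40 min: 12:20–13:00.
Latest start in the last window 12:20–13:00 is 13:00 − 40 min = 12:20.

12:20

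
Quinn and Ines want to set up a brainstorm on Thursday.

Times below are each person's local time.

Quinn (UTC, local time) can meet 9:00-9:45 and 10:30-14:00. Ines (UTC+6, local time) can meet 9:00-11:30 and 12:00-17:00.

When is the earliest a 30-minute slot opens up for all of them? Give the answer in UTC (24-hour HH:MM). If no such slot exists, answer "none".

09:00

Quinn → UTC: 09:00–09:45, 10:30–14:00.
Ines → UTC: 03:00–05:30, 06:00–11:00.
Quinn ∩ Ines: 09:00–09:45, 10:30–11:00.
Windows ≥ 30 min: 09:00–09:45, 10:30–11:00.
Earliest such window starts at 09:00.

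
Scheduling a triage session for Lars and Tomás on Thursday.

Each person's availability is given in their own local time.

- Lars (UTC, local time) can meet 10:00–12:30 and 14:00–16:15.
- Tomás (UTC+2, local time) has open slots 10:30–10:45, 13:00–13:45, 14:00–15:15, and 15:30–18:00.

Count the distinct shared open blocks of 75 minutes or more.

Lars → UTC: 10:00–12:30, 14:00–16:15.
Tomás → UTC: 08:30–08:45, 11:00–11:45, 12:00–13:15, 13:30–16:00.
Lars ∩ Tomás: 11:00–11:45, 12:00–12:30, 14:00–16:00.
Windows ≥ 75 min: 14:00–16:00.
That's 1 window.

1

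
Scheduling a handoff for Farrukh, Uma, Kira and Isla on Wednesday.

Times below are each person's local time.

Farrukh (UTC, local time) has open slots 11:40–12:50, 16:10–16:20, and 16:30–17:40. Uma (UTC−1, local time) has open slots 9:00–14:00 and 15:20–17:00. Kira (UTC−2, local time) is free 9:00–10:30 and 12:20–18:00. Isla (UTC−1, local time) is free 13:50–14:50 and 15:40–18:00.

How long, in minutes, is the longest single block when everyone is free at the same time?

60 minutes

Farrukh → UTC: 11:40–12:50, 16:10–16:20, 16:30–17:40.
Uma → UTC: 10:00–15:00, 16:20–18:00.
Kira → UTC: 11:00–12:30, 14:20–20:00.
Isla → UTC: 14:50–15:50, 16:40–19:00.
Farrukh ∩ Uma: 11:40–12:50, 16:30–17:40.
Farrukh ∩ Uma ∩ Kira: 11:40–12:30, 16:30–17:40.
Farrukh ∩ Uma ∩ Kira ∩ Isla: 16:40–17:40.
Single common window of 60 minutes.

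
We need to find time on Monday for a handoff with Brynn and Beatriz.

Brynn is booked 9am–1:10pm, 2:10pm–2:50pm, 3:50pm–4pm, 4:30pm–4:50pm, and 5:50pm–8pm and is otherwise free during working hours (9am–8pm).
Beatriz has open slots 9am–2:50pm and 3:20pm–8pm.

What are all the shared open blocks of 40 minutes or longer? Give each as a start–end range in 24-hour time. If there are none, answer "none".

Brynn free within 09:00–20:00: 13:10–14:10, 14:50–15:50, 16:00–16:30, 16:50–17:50.
Brynn ∩ Beatriz: 13:10–14:10, 15:20–15:50, 16:00–16:30, 16:50–17:50.
Windows ≥ 40 min: 13:10–14:10, 16:50–17:50.

13:10–14:10, 16:50–17:50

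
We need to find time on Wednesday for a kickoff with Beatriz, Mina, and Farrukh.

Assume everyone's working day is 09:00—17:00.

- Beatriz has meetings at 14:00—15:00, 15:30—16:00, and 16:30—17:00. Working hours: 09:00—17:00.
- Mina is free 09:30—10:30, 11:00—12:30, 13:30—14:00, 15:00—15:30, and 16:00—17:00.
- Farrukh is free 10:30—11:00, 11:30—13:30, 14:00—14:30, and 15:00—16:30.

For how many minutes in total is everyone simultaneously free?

Beatriz free within 09:00–17:00: 09:00–14:00, 15:00–15:30, 16:00–16:30.
Beatriz ∩ Mina: 09:30–10:30, 11:00–12:30, 13:30–14:00, 15:00–15:30, 16:00–16:30.
Beatriz ∩ Mina ∩ Farrukh: 11:30–12:30, 15:00–15:30, 16:00–16:30.
Total common minutes: 60 + 30 + 30 = 120.

120 minutes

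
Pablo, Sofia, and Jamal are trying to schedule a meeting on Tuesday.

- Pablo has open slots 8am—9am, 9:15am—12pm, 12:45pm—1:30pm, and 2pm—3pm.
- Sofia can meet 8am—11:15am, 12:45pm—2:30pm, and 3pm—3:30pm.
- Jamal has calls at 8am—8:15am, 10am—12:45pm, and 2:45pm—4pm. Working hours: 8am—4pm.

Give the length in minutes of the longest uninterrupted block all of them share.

45 minutes

Jamal free within 08:00–16:00: 08:15–10:00, 12:45–14:45.
Pablo ∩ Sofia: 08:00–09:00, 09:15–11:15, 12:45–13:30, 14:00–14:30.
Pablo ∩ Sofia ∩ Jamal: 08:15–09:00, 09:15–10:00, 12:45–13:30, 14:00–14:30.
Common window lengths: 45, 45, 45, 30 min; longest is 45.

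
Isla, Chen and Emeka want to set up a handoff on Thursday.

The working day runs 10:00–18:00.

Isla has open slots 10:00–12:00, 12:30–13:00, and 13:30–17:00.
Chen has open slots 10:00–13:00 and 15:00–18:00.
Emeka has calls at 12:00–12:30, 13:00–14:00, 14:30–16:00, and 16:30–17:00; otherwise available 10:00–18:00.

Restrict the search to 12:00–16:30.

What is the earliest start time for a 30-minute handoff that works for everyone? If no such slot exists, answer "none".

12:30

Emeka free within 10:00–18:00: 10:00–12:00, 12:30–13:00, 14:00–14:30, 16:00–16:30, 17:00–18:00.
Isla ∩ Chen: 10:00–12:00, 12:30–13:00, 15:00–17:00.
Isla ∩ Chen ∩ Emeka: 10:00–12:00, 12:30–13:00, 16:00–16:30.
Restricted to 12:00–16:30: 12:30–13:00, 16:00–16:30.
Windows ≥ 30 min: 12:30–13:00, 16:00–16:30.
Earliest such window starts at 12:30.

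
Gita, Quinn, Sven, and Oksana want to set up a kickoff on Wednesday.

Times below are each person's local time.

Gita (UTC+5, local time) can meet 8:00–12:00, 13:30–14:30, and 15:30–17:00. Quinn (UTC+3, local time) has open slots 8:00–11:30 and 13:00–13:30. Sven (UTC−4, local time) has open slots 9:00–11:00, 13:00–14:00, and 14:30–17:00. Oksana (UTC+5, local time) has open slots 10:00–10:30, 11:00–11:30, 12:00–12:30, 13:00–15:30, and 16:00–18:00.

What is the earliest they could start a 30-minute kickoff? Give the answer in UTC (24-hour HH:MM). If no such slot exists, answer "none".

Gita → UTC: 03:00–07:00, 08:30–09:30, 10:30–12:00.
Quinn → UTC: 05:00–08:30, 10:00–10:30.
Sven → UTC: 13:00–15:00, 17:00–18:00, 18:30–21:00.
Oksana → UTC: 05:00–05:30, 06:00–06:30, 07:00–07:30, 08:00–10:30, 11:00–13:00.
Gita ∩ Quinn: 05:00–07:00.
Gita ∩ Quinn ∩ Sven: (none).
Gita ∩ Quinn ∩ Sven ∩ Oksana: (none).
Windows ≥ 30 min: (none).

none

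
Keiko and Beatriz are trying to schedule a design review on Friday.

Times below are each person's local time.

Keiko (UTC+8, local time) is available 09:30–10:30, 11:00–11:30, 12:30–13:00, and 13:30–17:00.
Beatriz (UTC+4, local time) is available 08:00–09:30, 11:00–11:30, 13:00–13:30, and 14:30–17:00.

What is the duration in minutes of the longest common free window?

Keiko → UTC: 01:30–02:30, 03:00–03:30, 04:30–05:00, 05:30–09:00.
Beatriz → UTC: 04:00–05:30, 07:00–07:30, 09:00–09:30, 10:30–13:00.
Keiko ∩ Beatriz: 04:30–05:00, 07:00–07:30.
Common window lengths: 30, 30 min; longest is 30.

30 minutes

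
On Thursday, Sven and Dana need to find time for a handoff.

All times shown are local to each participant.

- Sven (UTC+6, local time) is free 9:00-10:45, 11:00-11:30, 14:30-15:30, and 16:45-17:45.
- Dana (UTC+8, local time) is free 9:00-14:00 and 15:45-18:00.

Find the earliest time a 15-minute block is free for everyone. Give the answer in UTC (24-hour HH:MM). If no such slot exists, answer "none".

Sven → UTC: 03:00–04:45, 05:00–05:30, 08:30–09:30, 10:45–11:45.
Dana → UTC: 01:00–06:00, 07:45–10:00.
Sven ∩ Dana: 03:00–04:45, 05:00–05:30, 08:30–09:30.
Windows ≥ 15 min: 03:00–04:45, 05:00–05:30, 08:30–09:30.
Earliest such window starts at 03:00.

03:00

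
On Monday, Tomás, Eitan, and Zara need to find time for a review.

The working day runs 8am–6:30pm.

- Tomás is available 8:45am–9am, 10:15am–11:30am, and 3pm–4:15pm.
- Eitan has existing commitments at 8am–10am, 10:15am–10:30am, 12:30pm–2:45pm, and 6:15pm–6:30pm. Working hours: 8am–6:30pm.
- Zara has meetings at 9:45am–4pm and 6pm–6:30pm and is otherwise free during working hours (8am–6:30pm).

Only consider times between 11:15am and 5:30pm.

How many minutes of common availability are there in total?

Eitan free within 08:00–18:30: 10:00–10:15, 10:30–12:30, 14:45–18:15.
Zara free within 08:00–18:30: 08:00–09:45, 16:00–18:00.
Tomás ∩ Eitan: 10:30–11:30, 15:00–16:15.
Tomás ∩ Eitan ∩ Zara: 16:00–16:15.
Restricted to 11:15–17:30: 16:00–16:15.
Total common minutes: 15.

15 minutes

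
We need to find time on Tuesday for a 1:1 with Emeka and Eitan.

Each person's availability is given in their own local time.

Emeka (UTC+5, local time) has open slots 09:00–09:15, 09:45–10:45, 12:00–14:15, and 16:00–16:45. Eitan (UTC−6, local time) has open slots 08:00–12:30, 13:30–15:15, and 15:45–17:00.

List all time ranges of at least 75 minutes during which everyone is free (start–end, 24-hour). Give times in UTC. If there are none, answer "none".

none

Emeka → UTC: 04:00–04:15, 04:45–05:45, 07:00–09:15, 11:00–11:45.
Eitan → UTC: 14:00–18:30, 19:30–21:15, 21:45–23:00.
Emeka ∩ Eitan: (none).
Windows ≥ 75 min: (none).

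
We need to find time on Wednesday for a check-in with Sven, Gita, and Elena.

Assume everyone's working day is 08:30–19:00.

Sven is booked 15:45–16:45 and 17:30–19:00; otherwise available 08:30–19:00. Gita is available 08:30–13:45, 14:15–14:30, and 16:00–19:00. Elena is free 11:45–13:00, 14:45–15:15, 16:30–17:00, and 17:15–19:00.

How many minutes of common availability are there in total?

Sven free within 08:30–19:00: 08:30–15:45, 16:45–17:30.
Sven ∩ Gita: 08:30–13:45, 14:15–14:30, 16:45–17:30.
Sven ∩ Gita ∩ Elena: 11:45–13:00, 16:45–17:00, 17:15–17:30.
Total common minutes: 75 + 15 + 15 = 105.

105 minutes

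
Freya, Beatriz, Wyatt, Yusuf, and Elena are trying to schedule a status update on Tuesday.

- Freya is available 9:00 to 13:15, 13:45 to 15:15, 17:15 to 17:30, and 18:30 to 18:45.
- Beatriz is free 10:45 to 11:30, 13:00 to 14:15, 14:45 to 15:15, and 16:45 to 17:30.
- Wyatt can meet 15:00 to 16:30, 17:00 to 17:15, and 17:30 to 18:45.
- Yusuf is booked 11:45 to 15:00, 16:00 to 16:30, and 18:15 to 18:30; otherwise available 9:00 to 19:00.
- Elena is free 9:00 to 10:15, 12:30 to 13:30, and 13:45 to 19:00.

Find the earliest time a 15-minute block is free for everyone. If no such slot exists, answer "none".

Yusuf free within 09:00–19:00: 09:00–11:45, 15:00–16:00, 16:30–18:15, 18:30–19:00.
Freya ∩ Beatriz: 10:45–11:30, 13:00–13:15, 13:45–14:15, 14:45–15:15, 17:15–17:30.
Freya ∩ Beatriz ∩ Wyatt: 15:00–15:15.
Freya ∩ Beatriz ∩ Wyatt ∩ Yusuf: 15:00–15:15.
Freya ∩ Beatriz ∩ Wyatt ∩ Yusuf ∩ Elena: 15:00–15:15.
Windows ≥ 15 min: 15:00–15:15.
Earliest such window starts at 15:00.

15:00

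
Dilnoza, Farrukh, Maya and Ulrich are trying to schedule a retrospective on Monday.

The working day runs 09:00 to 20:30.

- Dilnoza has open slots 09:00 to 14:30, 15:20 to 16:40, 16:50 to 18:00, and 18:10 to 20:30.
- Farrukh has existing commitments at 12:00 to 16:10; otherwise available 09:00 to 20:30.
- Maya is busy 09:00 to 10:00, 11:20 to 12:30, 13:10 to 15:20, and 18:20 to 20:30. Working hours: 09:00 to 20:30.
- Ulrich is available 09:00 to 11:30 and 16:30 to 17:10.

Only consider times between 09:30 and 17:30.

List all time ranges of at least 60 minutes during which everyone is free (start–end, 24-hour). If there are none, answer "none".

10:00–11:20

Farrukh free within 09:00–20:30: 09:00–12:00, 16:10–20:30.
Maya free within 09:00–20:30: 10:00–11:20, 12:30–13:10, 15:20–18:20.
Dilnoza ∩ Farrukh: 09:00–12:00, 16:10–16:40, 16:50–18:00, 18:10–20:30.
Dilnoza ∩ Farrukh ∩ Maya: 10:00–11:20, 16:10–16:40, 16:50–18:00, 18:10–18:20.
Dilnoza ∩ Farrukh ∩ Maya ∩ Ulrich: 10:00–11:20, 16:30–16:40, 16:50–17:10.
Restricted to 09:30–17:30: 10:00–11:20, 16:30–16:40, 16:50–17:10.
Windows ≥ 60 min: 10:00–11:20.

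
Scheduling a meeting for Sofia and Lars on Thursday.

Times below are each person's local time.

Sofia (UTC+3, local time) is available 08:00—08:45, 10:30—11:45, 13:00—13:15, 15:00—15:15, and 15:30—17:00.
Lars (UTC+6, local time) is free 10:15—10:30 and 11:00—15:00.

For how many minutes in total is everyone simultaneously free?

Sofia → UTC: 05:00–05:45, 07:30–08:45, 10:00–10:15, 12:00–12:15, 12:30–14:00.
Lars → UTC: 04:15–04:30, 05:00–09:00.
Sofia ∩ Lars: 05:00–05:45, 07:30–08:45.
Total common minutes: 45 + 75 = 120.

120 minutes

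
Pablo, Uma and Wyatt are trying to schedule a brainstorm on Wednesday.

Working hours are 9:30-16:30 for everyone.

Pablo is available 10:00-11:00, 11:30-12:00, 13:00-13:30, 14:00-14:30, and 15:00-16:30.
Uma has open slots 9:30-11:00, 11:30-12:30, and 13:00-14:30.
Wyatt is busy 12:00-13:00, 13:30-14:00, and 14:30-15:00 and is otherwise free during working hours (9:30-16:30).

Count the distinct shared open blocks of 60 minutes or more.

1

Wyatt free within 09:30–16:30: 09:30–12:00, 13:00–13:30, 14:00–14:30, 15:00–16:30.
Pablo ∩ Uma: 10:00–11:00, 11:30–12:00, 13:00–13:30, 14:00–14:30.
Pablo ∩ Uma ∩ Wyatt: 10:00–11:00, 11:30–12:00, 13:00–13:30, 14:00–14:30.
Windows ≥ 60 min: 10:00–11:00.
That's 1 window.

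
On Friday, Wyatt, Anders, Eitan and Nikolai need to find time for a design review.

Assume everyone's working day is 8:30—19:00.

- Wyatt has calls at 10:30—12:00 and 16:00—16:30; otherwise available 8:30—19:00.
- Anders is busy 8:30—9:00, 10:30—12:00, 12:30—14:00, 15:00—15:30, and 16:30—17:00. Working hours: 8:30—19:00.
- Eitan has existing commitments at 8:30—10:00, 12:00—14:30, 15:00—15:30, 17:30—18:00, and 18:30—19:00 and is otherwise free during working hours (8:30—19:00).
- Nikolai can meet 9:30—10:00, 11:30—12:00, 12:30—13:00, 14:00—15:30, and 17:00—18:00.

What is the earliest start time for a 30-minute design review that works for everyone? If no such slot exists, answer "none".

14:30

Wyatt free within 08:30–19:00: 08:30–10:30, 12:00–16:00, 16:30–19:00.
Anders free within 08:30–19:00: 09:00–10:30, 12:00–12:30, 14:00–15:00, 15:30–16:30, 17:00–19:00.
Eitan free within 08:30–19:00: 10:00–12:00, 14:30–15:00, 15:30–17:30, 18:00–18:30.
Wyatt ∩ Anders: 09:00–10:30, 12:00–12:30, 14:00–15:00, 15:30–16:00, 17:00–19:00.
Wyatt ∩ Anders ∩ Eitan: 10:00–10:30, 14:30–15:00, 15:30–16:00, 17:00–17:30, 18:00–18:30.
Wyatt ∩ Anders ∩ Eitan ∩ Nikolai: 14:30–15:00, 17:00–17:30.
Windows ≥ 30 min: 14:30–15:00, 17:00–17:30.
Earliest such window starts at 14:30.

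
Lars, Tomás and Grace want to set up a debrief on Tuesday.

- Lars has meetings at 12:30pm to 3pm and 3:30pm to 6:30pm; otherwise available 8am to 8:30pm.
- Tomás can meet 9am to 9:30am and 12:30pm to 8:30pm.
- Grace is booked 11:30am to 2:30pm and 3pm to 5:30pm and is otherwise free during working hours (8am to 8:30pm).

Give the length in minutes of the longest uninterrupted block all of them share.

120 minutes

Lars free within 08:00–20:30: 08:00–12:30, 15:00–15:30, 18:30–20:30.
Grace free within 08:00–20:30: 08:00–11:30, 14:30–15:00, 17:30–20:30.
Lars ∩ Tomás: 09:00–09:30, 15:00–15:30, 18:30–20:30.
Lars ∩ Tomás ∩ Grace: 09:00–09:30, 18:30–20:30.
Common window lengths: 30, 120 min; longest is 120.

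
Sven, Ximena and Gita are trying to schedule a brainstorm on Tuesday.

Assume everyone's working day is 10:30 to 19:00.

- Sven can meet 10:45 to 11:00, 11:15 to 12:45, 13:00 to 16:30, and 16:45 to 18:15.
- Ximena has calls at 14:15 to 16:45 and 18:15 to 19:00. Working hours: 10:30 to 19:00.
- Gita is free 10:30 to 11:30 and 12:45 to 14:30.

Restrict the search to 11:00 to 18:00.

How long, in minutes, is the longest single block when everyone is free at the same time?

Ximena free within 10:30–19:00: 10:30–14:15, 16:45–18:15.
Sven ∩ Ximena: 10:45–11:00, 11:15–12:45, 13:00–14:15, 16:45–18:15.
Sven ∩ Ximena ∩ Gita: 10:45–11:00, 11:15–11:30, 13:00–14:15.
Restricted to 11:00–18:00: 11:15–11:30, 13:00–14:15.
Common window lengths: 15, 75 min; longest is 75.

75 minutes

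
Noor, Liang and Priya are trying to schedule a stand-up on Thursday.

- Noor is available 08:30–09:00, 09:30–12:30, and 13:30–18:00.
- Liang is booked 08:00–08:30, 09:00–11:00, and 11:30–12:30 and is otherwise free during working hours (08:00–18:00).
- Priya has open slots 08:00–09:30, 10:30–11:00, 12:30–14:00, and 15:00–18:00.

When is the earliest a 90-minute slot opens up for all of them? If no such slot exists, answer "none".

15:00

Liang free within 08:00–18:00: 08:30–09:00, 11:00–11:30, 12:30–18:00.
Noor ∩ Liang: 08:30–09:00, 11:00–11:30, 13:30–18:00.
Noor ∩ Liang ∩ Priya: 08:30–09:00, 13:30–14:00, 15:00–18:00.
Windows ≥ 90 min: 15:00–18:00.
Earliest such window starts at 15:00.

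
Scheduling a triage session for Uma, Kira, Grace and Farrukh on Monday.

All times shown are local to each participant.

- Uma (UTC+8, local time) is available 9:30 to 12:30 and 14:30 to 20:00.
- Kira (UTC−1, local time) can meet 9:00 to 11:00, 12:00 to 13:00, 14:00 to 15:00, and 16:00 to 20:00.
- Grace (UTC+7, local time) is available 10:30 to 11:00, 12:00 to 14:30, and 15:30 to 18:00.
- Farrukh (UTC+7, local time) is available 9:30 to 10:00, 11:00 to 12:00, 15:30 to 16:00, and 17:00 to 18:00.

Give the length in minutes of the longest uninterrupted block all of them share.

Uma → UTC: 01:30–04:30, 06:30–12:00.
Kira → UTC: 10:00–12:00, 13:00–14:00, 15:00–16:00, 17:00–21:00.
Grace → UTC: 03:30–04:00, 05:00–07:30, 08:30–11:00.
Farrukh → UTC: 02:30–03:00, 04:00–05:00, 08:30–09:00, 10:00–11:00.
Uma ∩ Kira: 10:00–12:00.
Uma ∩ Kira ∩ Grace: 10:00–11:00.
Uma ∩ Kira ∩ Grace ∩ Farrukh: 10:00–11:00.
Single common window of 60 minutes.

60 minutes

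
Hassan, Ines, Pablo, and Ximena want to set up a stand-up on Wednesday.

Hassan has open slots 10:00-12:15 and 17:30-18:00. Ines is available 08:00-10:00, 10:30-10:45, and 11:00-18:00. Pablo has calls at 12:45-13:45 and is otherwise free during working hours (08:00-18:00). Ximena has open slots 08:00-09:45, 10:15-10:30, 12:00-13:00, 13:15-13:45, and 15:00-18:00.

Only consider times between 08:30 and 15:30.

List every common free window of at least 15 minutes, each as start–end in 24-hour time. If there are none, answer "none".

12:00–12:15

Pablo free within 08:00–18:00: 08:00–12:45, 13:45–18:00.
Hassan ∩ Ines: 10:30–10:45, 11:00–12:15, 17:30–18:00.
Hassan ∩ Ines ∩ Pablo: 10:30–10:45, 11:00–12:15, 17:30–18:00.
Hassan ∩ Ines ∩ Pablo ∩ Ximena: 12:00–12:15, 17:30–18:00.
Restricted to 08:30–15:30: 12:00–12:15.
Windows ≥ 15 min: 12:00–12:15.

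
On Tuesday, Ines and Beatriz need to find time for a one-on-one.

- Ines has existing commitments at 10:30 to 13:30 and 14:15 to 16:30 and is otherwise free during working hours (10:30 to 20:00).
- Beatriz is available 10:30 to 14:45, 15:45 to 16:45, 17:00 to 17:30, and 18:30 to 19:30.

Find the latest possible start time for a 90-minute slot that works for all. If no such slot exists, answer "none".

none

Ines free within 10:30–20:00: 13:30–14:15, 16:30–20:00.
Ines ∩ Beatriz: 13:30–14:15, 16:30–16:45, 17:00–17:30, 18:30–19:30.
Windows ≥ 90 min: (none).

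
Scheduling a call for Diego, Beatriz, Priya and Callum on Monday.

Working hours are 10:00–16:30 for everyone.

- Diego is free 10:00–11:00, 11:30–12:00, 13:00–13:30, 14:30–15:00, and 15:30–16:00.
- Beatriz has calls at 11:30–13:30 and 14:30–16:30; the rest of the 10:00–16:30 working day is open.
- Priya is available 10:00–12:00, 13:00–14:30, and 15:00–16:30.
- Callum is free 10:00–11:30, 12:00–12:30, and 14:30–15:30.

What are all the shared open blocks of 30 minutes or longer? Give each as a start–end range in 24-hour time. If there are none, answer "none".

10:00–11:00

Beatriz free within 10:00–16:30: 10:00–11:30, 13:30–14:30.
Diego ∩ Beatriz: 10:00–11:00.
Diego ∩ Beatriz ∩ Priya: 10:00–11:00.
Diego ∩ Beatriz ∩ Priya ∩ Callum: 10:00–11:00.
Windows ≥ 30 min: 10:00–11:00.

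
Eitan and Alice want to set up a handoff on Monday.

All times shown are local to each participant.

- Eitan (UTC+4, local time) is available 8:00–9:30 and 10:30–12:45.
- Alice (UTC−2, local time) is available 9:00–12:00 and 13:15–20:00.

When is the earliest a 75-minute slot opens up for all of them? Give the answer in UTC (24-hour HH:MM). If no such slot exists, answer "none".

none

Eitan → UTC: 04:00–05:30, 06:30–08:45.
Alice → UTC: 11:00–14:00, 15:15–22:00.
Eitan ∩ Alice: (none).
Windows ≥ 75 min: (none).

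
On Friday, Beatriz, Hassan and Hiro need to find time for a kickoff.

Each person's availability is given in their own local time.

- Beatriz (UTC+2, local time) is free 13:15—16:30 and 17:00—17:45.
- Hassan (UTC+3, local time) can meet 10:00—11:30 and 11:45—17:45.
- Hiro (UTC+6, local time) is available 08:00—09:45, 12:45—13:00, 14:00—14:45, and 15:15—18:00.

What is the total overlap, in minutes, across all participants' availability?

45 minutes

Beatriz → UTC: 11:15–14:30, 15:00–15:45.
Hassan → UTC: 07:00–08:30, 08:45–14:45.
Hiro → UTC: 02:00–03:45, 06:45–07:00, 08:00–08:45, 09:15–12:00.
Beatriz ∩ Hassan: 11:15–14:30.
Beatriz ∩ Hassan ∩ Hiro: 11:15–12:00.
Total common minutes: 45.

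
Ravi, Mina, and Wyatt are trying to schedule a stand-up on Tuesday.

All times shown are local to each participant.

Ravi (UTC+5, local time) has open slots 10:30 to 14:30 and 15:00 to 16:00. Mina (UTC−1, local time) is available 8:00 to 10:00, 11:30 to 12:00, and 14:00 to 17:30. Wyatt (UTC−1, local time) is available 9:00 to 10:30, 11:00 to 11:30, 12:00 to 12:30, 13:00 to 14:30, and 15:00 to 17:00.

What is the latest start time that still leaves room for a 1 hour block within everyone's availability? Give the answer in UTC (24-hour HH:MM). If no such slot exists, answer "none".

10:00

Ravi → UTC: 05:30–09:30, 10:00–11:00.
Mina → UTC: 09:00–11:00, 12:30–13:00, 15:00–18:30.
Wyatt → UTC: 10:00–11:30, 12:00–12:30, 13:00–13:30, 14:00–15:30, 16:00–18:00.
Ravi ∩ Mina: 09:00–09:30, 10:00–11:00.
Ravi ∩ Mina ∩ Wyatt: 10:00–11:00.
Windows ≥ 60 min: 10:00–11:00.
Latest start in the last window 10:00–11:00 is 11:00 − 60 min = 10:00.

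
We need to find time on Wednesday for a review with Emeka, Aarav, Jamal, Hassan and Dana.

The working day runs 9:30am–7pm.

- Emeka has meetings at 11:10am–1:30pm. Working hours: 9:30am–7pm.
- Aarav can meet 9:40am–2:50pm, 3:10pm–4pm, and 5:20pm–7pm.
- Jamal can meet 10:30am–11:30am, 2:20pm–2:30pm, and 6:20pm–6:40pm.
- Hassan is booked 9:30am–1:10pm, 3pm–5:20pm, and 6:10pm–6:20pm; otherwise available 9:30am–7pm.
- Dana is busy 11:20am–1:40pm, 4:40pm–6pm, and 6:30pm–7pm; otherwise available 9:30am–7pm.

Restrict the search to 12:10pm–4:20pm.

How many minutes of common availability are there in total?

10 minutes

Emeka free within 09:30–19:00: 09:30–11:10, 13:30–19:00.
Hassan free within 09:30–19:00: 13:10–15:00, 17:20–18:10, 18:20–19:00.
Dana free within 09:30–19:00: 09:30–11:20, 13:40–16:40, 18:00–18:30.
Emeka ∩ Aarav: 09:40–11:10, 13:30–14:50, 15:10–16:00, 17:20–19:00.
Emeka ∩ Aarav ∩ Jamal: 10:30–11:10, 14:20–14:30, 18:20–18:40.
Emeka ∩ Aarav ∩ Jamal ∩ Hassan: 14:20–14:30, 18:20–18:40.
Emeka ∩ Aarav ∩ Jamal ∩ Hassan ∩ Dana: 14:20–14:30, 18:20–18:30.
Restricted to 12:10–16:20: 14:20–14:30.
Total common minutes: 10.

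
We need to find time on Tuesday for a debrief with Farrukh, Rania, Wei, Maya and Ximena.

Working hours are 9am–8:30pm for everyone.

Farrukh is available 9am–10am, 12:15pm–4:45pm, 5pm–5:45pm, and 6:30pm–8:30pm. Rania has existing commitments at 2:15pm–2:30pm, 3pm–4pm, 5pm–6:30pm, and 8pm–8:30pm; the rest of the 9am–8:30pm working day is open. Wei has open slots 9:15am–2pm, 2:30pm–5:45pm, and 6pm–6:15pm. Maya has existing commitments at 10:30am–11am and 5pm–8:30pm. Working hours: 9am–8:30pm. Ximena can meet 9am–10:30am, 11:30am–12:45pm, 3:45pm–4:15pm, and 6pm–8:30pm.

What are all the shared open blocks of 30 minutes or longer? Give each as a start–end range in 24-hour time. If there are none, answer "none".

Rania free within 09:00–20:30: 09:00–14:15, 14:30–15:00, 16:00–17:00, 18:30–20:00.
Maya free within 09:00–20:30: 09:00–10:30, 11:00–17:00.
Farrukh ∩ Rania: 09:00–10:00, 12:15–14:15, 14:30–15:00, 16:00–16:45, 18:30–20:00.
Farrukh ∩ Rania ∩ Wei: 09:15–10:00, 12:15–14:00, 14:30–15:00, 16:00–16:45.
Farrukh ∩ Rania ∩ Wei ∩ Maya: 09:15–10:00, 12:15–14:00, 14:30–15:00, 16:00–16:45.
Farrukh ∩ Rania ∩ Wei ∩ Maya ∩ Ximena: 09:15–10:00, 12:15–12:45, 16:00–16:15.
Windows ≥ 30 min: 09:15–10:00, 12:15–12:45.

09:15–10:00, 12:15–12:45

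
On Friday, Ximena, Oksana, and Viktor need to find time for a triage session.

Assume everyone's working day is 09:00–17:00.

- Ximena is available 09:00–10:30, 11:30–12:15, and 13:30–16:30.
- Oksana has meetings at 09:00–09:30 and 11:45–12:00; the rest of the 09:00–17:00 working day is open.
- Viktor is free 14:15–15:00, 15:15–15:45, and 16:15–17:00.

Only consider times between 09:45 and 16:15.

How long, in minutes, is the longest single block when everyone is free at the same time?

Oksana free within 09:00–17:00: 09:30–11:45, 12:00–17:00.
Ximena ∩ Oksana: 09:30–10:30, 11:30–11:45, 12:00–12:15, 13:30–16:30.
Ximena ∩ Oksana ∩ Viktor: 14:15–15:00, 15:15–15:45, 16:15–16:30.
Restricted to 09:45–16:15: 14:15–15:00, 15:15–15:45.
Common window lengths: 45, 30 min; longest is 45.

45 minutes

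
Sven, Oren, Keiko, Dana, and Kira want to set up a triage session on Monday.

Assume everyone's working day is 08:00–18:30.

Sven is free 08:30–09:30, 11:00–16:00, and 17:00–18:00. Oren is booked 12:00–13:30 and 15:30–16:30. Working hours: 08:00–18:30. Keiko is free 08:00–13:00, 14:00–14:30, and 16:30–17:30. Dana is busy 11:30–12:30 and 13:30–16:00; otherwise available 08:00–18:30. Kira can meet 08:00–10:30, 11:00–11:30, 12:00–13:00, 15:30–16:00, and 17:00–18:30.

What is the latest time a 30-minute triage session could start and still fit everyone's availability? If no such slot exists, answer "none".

Oren free within 08:00–18:30: 08:00–12:00, 13:30–15:30, 16:30–18:30.
Dana free within 08:00–18:30: 08:00–11:30, 12:30–13:30, 16:00–18:30.
Sven ∩ Oren: 08:30–09:30, 11:00–12:00, 13:30–15:30, 17:00–18:00.
Sven ∩ Oren ∩ Keiko: 08:30–09:30, 11:00–12:00, 14:00–14:30, 17:00–17:30.
Sven ∩ Oren ∩ Keiko ∩ Dana: 08:30–09:30, 11:00–11:30, 17:00–17:30.
Sven ∩ Oren ∩ Keiko ∩ Dana ∩ Kira: 08:30–09:30, 11:00–11:30, 17:00–17:30.
Windows ≥ 30 min: 08:30–09:30, 11:00–11:30, 17:00–17:30.
Latest start in the last window 17:00–17:30 is 17:30 − 30 min = 17:00.

17:00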